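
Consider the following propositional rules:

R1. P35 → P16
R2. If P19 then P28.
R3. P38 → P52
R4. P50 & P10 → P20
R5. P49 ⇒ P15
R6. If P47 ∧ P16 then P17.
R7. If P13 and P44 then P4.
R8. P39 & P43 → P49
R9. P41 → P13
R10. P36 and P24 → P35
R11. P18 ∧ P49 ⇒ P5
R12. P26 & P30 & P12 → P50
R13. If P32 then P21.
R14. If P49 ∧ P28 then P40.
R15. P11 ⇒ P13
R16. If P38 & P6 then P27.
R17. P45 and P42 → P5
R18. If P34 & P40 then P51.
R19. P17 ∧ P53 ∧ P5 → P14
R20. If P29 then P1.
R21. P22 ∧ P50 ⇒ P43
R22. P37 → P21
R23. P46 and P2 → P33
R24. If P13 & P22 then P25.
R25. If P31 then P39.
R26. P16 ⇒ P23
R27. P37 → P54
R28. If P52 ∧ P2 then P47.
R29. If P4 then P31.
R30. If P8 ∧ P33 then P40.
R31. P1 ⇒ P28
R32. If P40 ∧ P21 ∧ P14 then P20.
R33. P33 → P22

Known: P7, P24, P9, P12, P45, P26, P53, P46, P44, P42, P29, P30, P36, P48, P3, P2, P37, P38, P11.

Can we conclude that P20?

Yes

P52  (by R3: P38)
P35  (by R10: P36, P24)
P50  (by R12: P26, P30, P12)
P13  (by R15: P11)
P5  (by R17: P45, P42)
P1  (by R20: P29)
P21  (by R22: P37)
P33  (by R23: P46, P2)
P47  (by R28: P52, P2)
P28  (by R31: P1)
P22  (by R33: P33)
P16  (by R1: P35)
P17  (by R6: P47, P16)
P4  (by R7: P13, P44)
P14  (by R19: P17, P53, P5)
P43  (by R21: P22, P50)
P31  (by R29: P4)
P39  (by R25: P31)
P49  (by R8: P39, P43)
P40  (by R14: P49, P28)
P20  (by R32: P40, P21, P14)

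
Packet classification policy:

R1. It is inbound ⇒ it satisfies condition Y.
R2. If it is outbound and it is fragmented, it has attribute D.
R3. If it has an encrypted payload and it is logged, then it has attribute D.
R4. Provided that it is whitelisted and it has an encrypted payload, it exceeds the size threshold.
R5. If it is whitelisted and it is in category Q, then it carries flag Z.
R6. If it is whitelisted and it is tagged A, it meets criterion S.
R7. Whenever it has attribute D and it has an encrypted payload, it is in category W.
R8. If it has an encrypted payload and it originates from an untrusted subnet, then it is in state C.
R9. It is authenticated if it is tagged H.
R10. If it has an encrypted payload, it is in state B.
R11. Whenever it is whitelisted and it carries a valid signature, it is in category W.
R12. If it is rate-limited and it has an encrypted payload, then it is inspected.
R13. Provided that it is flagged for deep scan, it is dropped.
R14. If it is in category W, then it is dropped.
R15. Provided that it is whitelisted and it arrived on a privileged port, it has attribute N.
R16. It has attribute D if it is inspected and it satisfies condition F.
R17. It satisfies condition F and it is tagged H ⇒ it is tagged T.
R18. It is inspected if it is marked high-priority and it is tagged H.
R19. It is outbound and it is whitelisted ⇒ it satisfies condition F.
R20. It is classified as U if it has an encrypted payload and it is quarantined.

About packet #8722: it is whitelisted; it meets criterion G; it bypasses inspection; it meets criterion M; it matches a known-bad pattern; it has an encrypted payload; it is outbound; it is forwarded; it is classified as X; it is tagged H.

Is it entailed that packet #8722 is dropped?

No

Forward chaining from the given facts derives: exceeds the size threshold, is authenticated, is in state B, satisfies condition F, is tagged T.
Rules concluding "it is dropped": R13 needs "it is flagged for deep scan"; R14 needs "it is in category W" — none of these are established.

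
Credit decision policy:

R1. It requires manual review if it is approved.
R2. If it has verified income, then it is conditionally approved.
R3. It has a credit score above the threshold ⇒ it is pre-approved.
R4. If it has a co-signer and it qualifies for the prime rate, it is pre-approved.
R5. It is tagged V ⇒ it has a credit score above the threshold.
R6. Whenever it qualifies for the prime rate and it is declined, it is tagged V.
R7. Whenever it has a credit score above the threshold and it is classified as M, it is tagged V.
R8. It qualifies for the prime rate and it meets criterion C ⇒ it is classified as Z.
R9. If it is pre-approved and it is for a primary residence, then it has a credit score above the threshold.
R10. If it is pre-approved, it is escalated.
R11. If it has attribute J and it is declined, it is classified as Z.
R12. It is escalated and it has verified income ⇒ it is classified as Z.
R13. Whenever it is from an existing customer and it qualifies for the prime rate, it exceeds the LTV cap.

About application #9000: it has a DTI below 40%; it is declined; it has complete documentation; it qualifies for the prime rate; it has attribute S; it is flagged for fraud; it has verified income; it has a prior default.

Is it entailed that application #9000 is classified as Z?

Yes

By R6 (it qualifies for the prime rate, it is declined): it is tagged V.
By R5 (it is tagged V): it has a credit score above the threshold.
By R3 (it has a credit score above the threshold): it is pre-approved.
By R10 (it is pre-approved): it is escalated.
By R12 (it is escalated, it has verified income): it is classified as Z.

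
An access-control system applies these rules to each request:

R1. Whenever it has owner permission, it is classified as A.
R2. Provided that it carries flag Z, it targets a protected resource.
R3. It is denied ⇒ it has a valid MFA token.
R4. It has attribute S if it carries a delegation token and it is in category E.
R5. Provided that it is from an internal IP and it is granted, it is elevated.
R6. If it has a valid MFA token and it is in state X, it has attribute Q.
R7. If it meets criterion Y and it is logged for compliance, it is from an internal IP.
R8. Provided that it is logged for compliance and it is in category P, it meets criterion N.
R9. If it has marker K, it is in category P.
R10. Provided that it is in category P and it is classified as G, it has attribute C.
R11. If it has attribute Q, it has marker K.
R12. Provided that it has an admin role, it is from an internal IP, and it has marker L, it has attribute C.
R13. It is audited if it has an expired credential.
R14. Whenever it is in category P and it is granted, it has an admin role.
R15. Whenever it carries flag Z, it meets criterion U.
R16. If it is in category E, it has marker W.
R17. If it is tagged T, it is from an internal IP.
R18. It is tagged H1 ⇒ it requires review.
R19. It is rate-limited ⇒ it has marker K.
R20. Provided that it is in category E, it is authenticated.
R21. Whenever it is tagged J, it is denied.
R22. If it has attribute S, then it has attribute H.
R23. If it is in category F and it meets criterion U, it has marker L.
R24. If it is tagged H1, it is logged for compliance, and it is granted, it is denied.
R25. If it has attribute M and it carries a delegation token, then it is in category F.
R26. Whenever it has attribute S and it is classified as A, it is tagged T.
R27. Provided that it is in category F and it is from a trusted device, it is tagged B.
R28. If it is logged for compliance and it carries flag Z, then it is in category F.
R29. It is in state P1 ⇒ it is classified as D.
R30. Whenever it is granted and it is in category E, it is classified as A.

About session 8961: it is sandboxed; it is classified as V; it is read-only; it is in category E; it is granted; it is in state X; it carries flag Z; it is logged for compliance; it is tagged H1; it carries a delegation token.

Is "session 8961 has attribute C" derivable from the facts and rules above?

Yes

By R4 (it carries a delegation token, it is in category E): it has attribute S.
By R15 (it carries flag Z): it meets criterion U.
By R24 (it is tagged H1, it is logged for compliance, it is granted): it is denied.
By R28 (it is logged for compliance, it carries flag Z): it is in category F.
By R30 (it is granted, it is in category E): it is classified as A.
By R3 (it is denied): it has a valid MFA token.
By R6 (it has a valid MFA token, it is in state X): it has attribute Q.
By R11 (it has attribute Q): it has marker K.
By R23 (it is in category F, it meets criterion U): it has marker L.
By R26 (it has attribute S, it is classified as A): it is tagged T.
By R9 (it has marker K): it is in category P.
By R14 (it is in category P, it is granted): it has an admin role.
By R17 (it is tagged T): it is from an internal IP.
By R12 (it has an admin role, it is from an internal IP, it has marker L): it has attribute C.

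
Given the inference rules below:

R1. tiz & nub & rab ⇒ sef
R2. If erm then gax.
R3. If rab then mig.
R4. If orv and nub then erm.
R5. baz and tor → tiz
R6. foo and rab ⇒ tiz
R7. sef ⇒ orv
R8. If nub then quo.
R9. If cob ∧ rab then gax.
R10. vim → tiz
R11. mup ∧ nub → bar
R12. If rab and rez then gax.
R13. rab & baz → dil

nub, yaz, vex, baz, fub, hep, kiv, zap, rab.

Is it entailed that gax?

Forward chaining from the given facts derives: mig, quo, dil.
Rules concluding gax: R2 needs erm; R9 needs cob; R12 needs rez — none of these are established.

No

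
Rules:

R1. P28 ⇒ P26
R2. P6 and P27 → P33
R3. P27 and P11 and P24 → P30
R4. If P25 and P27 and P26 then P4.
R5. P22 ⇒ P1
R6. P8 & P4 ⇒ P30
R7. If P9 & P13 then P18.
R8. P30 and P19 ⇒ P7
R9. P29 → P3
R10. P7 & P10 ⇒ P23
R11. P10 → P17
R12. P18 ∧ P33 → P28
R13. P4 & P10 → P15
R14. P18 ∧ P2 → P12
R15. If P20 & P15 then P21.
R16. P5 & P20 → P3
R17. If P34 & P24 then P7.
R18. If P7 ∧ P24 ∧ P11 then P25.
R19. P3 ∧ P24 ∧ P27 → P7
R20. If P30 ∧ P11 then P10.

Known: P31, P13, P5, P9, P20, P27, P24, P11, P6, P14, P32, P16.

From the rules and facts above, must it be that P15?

P33  (by R2: P6, P27)
P30  (by R3: P27, P11, P24)
P18  (by R7: P9, P13)
P28  (by R12: P18, P33)
P3  (by R16: P5, P20)
P7  (by R19: P3, P24, P27)
P10  (by R20: P30, P11)
P26  (by R1: P28)
P25  (by R18: P7, P24, P11)
P4  (by R4: P25, P27, P26)
P15  (by R13: P4, P10)

Yes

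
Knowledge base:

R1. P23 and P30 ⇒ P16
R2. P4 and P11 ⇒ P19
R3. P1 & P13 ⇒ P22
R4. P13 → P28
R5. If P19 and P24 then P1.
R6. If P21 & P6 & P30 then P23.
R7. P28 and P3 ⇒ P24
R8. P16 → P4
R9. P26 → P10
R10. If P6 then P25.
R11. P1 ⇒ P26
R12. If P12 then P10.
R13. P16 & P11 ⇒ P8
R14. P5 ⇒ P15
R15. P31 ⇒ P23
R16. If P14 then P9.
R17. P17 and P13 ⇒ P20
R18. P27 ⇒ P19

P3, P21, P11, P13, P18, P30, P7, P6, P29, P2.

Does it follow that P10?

Yes

P28  (by R4: P13)
P23  (by R6: P21, P6, P30)
P24  (by R7: P28, P3)
P16  (by R1: P23, P30)
P4  (by R8: P16)
P19  (by R2: P4, P11)
P1  (by R5: P19, P24)
P26  (by R11: P1)
P10  (by R9: P26)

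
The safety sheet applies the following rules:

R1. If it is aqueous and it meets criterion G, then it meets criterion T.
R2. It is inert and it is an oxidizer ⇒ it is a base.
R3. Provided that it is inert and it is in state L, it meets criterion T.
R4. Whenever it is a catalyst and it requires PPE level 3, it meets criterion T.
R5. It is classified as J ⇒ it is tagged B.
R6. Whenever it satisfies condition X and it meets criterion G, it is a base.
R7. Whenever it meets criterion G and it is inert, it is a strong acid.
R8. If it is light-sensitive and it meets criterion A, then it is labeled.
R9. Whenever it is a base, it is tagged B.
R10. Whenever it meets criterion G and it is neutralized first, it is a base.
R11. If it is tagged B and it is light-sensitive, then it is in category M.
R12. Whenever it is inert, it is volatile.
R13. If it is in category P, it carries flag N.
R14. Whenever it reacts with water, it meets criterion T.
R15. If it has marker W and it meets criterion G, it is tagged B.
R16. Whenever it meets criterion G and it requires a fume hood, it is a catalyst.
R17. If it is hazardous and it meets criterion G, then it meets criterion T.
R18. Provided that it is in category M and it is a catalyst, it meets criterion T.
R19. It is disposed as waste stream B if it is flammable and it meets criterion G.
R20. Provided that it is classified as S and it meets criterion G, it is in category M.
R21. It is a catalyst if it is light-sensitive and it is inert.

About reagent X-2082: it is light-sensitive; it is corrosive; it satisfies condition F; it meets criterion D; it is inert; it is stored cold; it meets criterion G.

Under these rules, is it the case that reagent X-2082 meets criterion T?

No

Forward chaining from the given facts derives: is a strong acid, is volatile, is a catalyst.
Rules concluding "it meets criterion T": R1 needs "it is aqueous"; R3 needs "it is in state L"; R4 needs "it requires PPE level 3"; R14 needs "it reacts with water"; R17 needs "it is hazardous"; R18 needs "it is in category M" — none of these are established.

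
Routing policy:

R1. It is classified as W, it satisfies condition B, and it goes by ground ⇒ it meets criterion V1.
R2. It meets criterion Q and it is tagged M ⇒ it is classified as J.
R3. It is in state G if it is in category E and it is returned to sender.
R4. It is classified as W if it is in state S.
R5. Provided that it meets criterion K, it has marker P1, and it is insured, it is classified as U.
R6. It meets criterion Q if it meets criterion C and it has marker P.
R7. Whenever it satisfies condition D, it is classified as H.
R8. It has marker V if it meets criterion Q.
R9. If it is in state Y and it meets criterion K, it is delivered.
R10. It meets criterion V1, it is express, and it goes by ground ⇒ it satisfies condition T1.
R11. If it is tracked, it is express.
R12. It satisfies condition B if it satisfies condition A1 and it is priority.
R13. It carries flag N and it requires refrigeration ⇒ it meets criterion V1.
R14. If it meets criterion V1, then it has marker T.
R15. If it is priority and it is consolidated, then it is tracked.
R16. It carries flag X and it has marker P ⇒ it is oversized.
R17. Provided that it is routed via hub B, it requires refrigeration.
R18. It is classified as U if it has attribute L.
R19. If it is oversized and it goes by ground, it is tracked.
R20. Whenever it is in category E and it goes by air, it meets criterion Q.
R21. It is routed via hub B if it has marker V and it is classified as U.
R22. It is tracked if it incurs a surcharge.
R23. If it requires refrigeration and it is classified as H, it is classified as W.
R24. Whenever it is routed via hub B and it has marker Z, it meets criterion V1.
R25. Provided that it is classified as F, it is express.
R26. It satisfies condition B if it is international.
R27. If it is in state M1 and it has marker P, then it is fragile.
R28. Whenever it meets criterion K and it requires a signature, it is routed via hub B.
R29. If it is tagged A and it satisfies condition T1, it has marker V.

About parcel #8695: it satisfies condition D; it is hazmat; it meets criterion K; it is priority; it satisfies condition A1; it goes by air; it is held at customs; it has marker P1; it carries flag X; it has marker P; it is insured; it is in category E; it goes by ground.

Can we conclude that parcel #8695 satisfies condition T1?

By R5 (it meets criterion K, it has marker P1, it is insured): it is classified as U.
By R7 (it satisfies condition D): it is classified as H.
By R12 (it satisfies condition A1, it is priority): it satisfies condition B.
By R16 (it carries flag X, it has marker P): it is oversized.
By R19 (it is oversized, it goes by ground): it is tracked.
By R20 (it is in category E, it goes by air): it meets criterion Q.
By R8 (it meets criterion Q): it has marker V.
By R11 (it is tracked): it is express.
By R21 (it has marker V, it is classified as U): it is routed via hub B.
By R17 (it is routed via hub B): it requires refrigeration.
By R23 (it requires refrigeration, it is classified as H): it is classified as W.
By R1 (it is classified as W, it satisfies condition B, it goes by ground): it meets criterion V1.
By R10 (it meets criterion V1, it is express, it goes by ground): it satisfies condition T1.

Yes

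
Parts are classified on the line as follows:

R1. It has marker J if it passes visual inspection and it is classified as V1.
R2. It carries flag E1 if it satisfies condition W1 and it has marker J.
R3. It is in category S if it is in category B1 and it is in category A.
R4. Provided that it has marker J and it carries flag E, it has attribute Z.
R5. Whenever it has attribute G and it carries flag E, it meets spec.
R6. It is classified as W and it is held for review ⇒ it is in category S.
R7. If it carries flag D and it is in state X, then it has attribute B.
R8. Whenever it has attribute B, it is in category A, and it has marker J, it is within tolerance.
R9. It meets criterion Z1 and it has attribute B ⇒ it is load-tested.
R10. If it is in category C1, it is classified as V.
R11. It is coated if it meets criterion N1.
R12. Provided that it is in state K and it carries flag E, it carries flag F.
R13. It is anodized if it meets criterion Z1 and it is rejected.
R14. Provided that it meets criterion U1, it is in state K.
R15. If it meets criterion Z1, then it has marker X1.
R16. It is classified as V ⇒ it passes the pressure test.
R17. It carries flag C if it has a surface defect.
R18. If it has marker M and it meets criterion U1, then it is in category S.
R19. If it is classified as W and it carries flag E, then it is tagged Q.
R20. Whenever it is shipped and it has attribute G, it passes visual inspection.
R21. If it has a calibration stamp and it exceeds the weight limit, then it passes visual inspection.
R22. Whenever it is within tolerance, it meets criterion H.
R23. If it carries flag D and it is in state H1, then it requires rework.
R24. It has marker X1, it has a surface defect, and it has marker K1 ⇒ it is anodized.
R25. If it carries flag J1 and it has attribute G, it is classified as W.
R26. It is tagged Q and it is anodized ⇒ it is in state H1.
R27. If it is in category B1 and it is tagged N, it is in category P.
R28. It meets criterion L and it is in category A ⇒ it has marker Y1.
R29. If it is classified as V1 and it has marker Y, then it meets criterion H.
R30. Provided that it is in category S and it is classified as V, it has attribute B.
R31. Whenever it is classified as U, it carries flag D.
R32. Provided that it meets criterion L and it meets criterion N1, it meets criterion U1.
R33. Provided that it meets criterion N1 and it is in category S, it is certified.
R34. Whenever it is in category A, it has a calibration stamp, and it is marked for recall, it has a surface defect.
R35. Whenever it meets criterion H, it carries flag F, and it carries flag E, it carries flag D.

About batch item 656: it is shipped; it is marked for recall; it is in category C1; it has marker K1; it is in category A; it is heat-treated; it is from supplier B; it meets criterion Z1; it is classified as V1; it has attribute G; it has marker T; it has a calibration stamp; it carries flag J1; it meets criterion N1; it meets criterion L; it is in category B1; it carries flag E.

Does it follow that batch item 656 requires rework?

By R3 (it is in category B1, it is in category A): it is in category S.
By R10 (it is in category C1): it is classified as V.
By R15 (it meets criterion Z1): it has marker X1.
By R20 (it is shipped, it has attribute G): it passes visual inspection.
By R25 (it carries flag J1, it has attribute G): it is classified as W.
By R30 (it is in category S, it is classified as V): it has attribute B.
By R32 (it meets criterion L, it meets criterion N1): it meets criterion U1.
By R34 (it is in category A, it has a calibration stamp, it is marked for recall): it has a surface defect.
By R1 (it passes visual inspection, it is classified as V1): it has marker J.
By R8 (it has attribute B, it is in category A, it has marker J): it is within tolerance.
By R14 (it meets criterion U1): it is in state K.
By R19 (it is classified as W, it carries flag E): it is tagged Q.
By R22 (it is within tolerance): it meets criterion H.
By R24 (it has marker X1, it has a surface defect, it has marker K1): it is anodized.
By R26 (it is tagged Q, it is anodized): it is in state H1.
By R12 (it is in state K, it carries flag E): it carries flag F.
By R35 (it meets criterion H, it carries flag F, it carries flag E): it carries flag D.
By R23 (it carries flag D, it is in state H1): it requires rework.

Yes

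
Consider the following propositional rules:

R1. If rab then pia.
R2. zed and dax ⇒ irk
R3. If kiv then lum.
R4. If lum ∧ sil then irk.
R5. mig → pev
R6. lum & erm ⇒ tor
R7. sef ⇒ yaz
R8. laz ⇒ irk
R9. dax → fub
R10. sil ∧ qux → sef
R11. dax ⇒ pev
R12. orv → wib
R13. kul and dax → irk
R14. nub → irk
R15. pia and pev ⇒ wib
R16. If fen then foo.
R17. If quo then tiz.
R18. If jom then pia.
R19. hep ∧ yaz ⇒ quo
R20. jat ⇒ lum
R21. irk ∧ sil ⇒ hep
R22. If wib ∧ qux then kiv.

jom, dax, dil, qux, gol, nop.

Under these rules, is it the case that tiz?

Forward chaining from the given facts derives: fub, pev, pia, wib, kiv, lum.
The only rule concluding tiz is R17, which needs quo; that is never established.

No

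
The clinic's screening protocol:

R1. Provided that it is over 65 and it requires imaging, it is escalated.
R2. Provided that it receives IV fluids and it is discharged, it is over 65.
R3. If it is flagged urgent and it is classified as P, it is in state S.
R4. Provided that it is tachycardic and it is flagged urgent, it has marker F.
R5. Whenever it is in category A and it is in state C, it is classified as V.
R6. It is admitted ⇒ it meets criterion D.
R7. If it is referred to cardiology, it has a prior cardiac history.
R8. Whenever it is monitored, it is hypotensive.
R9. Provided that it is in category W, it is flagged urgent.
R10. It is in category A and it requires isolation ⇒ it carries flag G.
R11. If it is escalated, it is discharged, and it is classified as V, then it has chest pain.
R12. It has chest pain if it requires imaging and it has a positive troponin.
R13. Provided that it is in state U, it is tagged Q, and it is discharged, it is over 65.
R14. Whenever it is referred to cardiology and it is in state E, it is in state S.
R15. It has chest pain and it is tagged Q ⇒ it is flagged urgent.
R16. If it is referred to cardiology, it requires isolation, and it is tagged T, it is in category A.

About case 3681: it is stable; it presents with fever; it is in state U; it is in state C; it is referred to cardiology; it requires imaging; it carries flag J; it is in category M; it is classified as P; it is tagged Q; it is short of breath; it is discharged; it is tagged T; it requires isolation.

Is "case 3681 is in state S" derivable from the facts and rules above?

By R13 (it is in state U, it is tagged Q, it is discharged): it is over 65.
By R16 (it is referred to cardiology, it requires isolation, it is tagged T): it is in category A.
By R1 (it is over 65, it requires imaging): it is escalated.
By R5 (it is in category A, it is in state C): it is classified as V.
By R11 (it is escalated, it is discharged, it is classified as V): it has chest pain.
By R15 (it has chest pain, it is tagged Q): it is flagged urgent.
By R3 (it is flagged urgent, it is classified as P): it is in state S.

Yes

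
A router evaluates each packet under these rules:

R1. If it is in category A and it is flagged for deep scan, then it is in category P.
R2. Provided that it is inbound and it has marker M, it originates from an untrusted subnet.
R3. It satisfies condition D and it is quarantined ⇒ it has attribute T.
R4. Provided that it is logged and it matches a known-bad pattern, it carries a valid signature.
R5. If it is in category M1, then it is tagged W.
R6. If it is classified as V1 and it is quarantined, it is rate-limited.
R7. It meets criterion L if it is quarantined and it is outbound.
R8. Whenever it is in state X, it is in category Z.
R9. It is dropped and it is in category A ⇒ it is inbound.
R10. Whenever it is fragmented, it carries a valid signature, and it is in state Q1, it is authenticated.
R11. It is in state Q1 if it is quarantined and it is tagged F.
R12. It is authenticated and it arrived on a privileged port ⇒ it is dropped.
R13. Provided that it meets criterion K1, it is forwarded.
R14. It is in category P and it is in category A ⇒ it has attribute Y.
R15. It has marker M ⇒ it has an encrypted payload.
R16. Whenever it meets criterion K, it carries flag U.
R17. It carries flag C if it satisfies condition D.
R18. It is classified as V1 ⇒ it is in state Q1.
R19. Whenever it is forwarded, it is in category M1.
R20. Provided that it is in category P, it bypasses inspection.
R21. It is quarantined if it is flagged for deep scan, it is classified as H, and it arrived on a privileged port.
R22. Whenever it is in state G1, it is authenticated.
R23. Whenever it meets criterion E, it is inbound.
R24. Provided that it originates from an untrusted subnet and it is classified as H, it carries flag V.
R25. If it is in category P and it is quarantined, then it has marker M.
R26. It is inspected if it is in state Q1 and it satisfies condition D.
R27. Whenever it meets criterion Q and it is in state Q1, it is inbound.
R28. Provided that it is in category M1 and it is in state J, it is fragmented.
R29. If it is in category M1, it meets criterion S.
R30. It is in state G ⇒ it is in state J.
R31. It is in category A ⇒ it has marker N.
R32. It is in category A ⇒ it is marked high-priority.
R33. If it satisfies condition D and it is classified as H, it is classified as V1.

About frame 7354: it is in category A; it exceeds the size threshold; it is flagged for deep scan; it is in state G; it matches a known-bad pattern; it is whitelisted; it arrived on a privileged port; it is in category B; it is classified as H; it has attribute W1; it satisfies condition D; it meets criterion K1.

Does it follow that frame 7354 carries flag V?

Forward chaining from the given facts derives: is in category P, is forwarded, has attribute Y, carries flag C, is in category M1, bypasses inspection, is quarantined, has marker M, meets criterion S, is in state J, has marker N, is marked high-priority, is classified as V1, has attribute T, is tagged W, is rate-limited, has an encrypted payload, is in state Q1, is inspected, is fragmented.
The only rule concluding "it carries flag V" is R24, which needs "it originates from an untrusted subnet"; that is never established.

No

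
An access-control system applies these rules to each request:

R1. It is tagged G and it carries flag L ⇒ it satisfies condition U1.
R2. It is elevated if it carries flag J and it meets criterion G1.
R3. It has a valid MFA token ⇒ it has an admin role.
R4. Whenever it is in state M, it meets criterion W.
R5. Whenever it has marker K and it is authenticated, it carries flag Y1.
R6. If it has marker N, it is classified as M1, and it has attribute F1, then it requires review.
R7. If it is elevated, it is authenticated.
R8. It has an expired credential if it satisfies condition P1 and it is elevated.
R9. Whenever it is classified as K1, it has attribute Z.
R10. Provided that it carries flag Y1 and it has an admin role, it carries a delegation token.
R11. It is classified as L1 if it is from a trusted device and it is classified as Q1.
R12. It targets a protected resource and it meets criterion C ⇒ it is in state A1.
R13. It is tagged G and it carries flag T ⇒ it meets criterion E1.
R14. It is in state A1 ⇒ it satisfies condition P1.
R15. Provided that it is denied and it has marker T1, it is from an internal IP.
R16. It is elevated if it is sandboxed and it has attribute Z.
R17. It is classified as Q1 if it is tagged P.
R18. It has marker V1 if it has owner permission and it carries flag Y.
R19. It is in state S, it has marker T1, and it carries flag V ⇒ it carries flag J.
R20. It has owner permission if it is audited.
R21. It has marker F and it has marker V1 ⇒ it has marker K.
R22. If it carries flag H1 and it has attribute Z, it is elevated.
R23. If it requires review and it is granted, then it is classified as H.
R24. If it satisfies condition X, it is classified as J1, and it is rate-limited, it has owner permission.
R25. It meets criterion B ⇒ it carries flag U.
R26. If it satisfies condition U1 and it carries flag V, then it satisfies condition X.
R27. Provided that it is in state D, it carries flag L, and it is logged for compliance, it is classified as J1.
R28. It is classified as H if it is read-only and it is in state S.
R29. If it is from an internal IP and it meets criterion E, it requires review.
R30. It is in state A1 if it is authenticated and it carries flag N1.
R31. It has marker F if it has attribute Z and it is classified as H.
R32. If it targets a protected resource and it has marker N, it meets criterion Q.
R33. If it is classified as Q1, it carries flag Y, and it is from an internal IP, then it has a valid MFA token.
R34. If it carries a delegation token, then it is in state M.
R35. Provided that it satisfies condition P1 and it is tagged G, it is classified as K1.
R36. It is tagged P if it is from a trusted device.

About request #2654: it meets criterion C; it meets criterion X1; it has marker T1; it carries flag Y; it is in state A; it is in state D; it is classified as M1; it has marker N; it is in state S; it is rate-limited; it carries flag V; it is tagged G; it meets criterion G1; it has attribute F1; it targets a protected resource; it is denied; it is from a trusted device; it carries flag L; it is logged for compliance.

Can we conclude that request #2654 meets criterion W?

Forward chaining from the given facts derives: satisfies condition U1, requires review, is in state A1, satisfies condition P1, is from an internal IP, carries flag J, satisfies condition X, is classified as J1, meets criterion Q, is classified as K1, is tagged P, is elevated, is authenticated, has an expired credential, has attribute Z, is classified as Q1, has owner permission, has a valid MFA token, has an admin role, is classified as L1, has marker V1.
The only rule concluding "it meets criterion W" is R4, which needs "it is in state M"; that is never established.

No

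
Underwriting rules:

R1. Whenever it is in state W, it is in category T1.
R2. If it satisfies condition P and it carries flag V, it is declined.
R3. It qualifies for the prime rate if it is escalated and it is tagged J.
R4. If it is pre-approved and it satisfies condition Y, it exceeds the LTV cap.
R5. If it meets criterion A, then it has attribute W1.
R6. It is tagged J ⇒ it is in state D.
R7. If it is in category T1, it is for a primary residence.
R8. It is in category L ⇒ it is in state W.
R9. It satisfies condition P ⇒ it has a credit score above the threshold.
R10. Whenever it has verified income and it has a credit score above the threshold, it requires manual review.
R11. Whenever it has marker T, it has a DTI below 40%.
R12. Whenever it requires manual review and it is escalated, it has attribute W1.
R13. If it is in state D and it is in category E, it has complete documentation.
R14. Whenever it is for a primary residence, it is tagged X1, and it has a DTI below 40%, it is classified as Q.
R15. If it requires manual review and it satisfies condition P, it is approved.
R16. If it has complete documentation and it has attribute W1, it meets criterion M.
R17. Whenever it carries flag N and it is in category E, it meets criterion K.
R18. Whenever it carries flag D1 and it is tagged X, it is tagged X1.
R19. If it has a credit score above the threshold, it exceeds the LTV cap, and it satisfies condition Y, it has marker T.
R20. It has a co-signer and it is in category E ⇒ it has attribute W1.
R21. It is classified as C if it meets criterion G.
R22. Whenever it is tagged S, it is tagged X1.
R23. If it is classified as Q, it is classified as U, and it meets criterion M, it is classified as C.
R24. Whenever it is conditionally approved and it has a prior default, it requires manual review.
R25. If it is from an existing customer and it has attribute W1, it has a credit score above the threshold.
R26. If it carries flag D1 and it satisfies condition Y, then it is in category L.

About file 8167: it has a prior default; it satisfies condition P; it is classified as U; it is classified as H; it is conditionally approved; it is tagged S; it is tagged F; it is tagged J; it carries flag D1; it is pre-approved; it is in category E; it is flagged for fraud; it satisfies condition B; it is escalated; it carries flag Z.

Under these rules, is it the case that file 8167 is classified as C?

Forward chaining from the given facts derives: qualifies for the prime rate, is in state D, has a credit score above the threshold, has complete documentation, is tagged X1, requires manual review, has attribute W1, is approved, meets criterion M.
Rules concluding "it is classified as C": R21 needs "it meets criterion G"; R23 needs "it is classified as Q" — none of these are established.

No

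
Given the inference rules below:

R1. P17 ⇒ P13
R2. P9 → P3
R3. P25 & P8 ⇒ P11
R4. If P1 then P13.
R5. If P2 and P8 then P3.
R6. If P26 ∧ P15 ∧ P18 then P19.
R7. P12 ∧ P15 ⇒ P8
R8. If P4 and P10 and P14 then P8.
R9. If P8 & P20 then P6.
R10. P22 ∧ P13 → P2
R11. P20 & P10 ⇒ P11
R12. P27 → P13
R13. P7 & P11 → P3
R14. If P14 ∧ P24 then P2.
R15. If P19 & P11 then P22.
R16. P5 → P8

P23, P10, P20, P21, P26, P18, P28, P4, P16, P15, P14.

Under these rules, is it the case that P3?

Forward chaining from the given facts derives: P19, P8, P6, P11, P22.
Rules concluding P3: R2 needs P9; R5 needs P2; R13 needs P7 — none of these are established.

No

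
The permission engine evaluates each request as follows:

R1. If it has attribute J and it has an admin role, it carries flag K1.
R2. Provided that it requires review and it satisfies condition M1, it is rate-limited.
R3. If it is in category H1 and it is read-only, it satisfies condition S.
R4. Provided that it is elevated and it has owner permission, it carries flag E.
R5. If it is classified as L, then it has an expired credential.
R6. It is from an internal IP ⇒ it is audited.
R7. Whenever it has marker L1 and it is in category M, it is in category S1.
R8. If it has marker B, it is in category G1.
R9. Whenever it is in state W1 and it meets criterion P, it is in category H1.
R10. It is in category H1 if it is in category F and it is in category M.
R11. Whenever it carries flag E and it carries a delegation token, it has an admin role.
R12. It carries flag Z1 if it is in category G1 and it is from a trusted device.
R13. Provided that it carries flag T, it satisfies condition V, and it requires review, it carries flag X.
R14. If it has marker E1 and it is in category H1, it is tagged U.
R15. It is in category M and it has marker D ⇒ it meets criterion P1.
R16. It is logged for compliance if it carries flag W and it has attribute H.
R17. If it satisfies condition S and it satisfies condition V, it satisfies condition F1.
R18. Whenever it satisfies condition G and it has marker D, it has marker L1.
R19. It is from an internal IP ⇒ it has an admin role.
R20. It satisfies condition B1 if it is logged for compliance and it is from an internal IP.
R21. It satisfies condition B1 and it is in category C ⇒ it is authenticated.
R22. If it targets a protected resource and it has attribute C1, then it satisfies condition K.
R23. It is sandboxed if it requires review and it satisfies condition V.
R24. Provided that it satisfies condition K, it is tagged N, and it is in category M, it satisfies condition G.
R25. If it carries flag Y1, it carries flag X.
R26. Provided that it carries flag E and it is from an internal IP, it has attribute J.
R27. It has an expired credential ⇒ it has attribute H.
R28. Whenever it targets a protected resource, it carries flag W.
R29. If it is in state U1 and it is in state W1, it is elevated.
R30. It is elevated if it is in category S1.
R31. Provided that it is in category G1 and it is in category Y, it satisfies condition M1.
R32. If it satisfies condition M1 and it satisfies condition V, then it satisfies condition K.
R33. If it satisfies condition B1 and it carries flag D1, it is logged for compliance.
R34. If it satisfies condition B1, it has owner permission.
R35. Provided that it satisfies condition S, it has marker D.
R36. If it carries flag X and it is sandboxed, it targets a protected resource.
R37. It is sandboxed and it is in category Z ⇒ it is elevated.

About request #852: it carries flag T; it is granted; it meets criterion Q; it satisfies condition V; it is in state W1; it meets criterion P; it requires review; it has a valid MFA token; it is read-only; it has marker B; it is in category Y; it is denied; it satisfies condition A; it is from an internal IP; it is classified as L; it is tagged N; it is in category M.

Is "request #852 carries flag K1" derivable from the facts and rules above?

By R5 (it is classified as L): it has an expired credential.
By R8 (it has marker B): it is in category G1.
By R9 (it is in state W1, it meets criterion P): it is in category H1.
By R13 (it carries flag T, it satisfies condition V, it requires review): it carries flag X.
By R19 (it is from an internal IP): it has an admin role.
By R23 (it requires review, it satisfies condition V): it is sandboxed.
By R27 (it has an expired credential): it has attribute H.
By R31 (it is in category G1, it is in category Y): it satisfies condition M1.
By R32 (it satisfies condition M1, it satisfies condition V): it satisfies condition K.
By R36 (it carries flag X, it is sandboxed): it targets a protected resource.
By R3 (it is in category H1, it is read-only): it satisfies condition S.
By R24 (it satisfies condition K, it is tagged N, it is in category M): it satisfies condition G.
By R28 (it targets a protected resource): it carries flag W.
By R35 (it satisfies condition S): it has marker D.
By R16 (it carries flag W, it has attribute H): it is logged for compliance.
By R18 (it satisfies condition G, it has marker D): it has marker L1.
By R20 (it is logged for compliance, it is from an internal IP): it satisfies condition B1.
By R34 (it satisfies condition B1): it has owner permission.
By R7 (it has marker L1, it is in category M): it is in category S1.
By R30 (it is in category S1): it is elevated.
By R4 (it is elevated, it has owner permission): it carries flag E.
By R26 (it carries flag E, it is from an internal IP): it has attribute J.
By R1 (it has attribute J, it has an admin role): it carries flag K1.

Yes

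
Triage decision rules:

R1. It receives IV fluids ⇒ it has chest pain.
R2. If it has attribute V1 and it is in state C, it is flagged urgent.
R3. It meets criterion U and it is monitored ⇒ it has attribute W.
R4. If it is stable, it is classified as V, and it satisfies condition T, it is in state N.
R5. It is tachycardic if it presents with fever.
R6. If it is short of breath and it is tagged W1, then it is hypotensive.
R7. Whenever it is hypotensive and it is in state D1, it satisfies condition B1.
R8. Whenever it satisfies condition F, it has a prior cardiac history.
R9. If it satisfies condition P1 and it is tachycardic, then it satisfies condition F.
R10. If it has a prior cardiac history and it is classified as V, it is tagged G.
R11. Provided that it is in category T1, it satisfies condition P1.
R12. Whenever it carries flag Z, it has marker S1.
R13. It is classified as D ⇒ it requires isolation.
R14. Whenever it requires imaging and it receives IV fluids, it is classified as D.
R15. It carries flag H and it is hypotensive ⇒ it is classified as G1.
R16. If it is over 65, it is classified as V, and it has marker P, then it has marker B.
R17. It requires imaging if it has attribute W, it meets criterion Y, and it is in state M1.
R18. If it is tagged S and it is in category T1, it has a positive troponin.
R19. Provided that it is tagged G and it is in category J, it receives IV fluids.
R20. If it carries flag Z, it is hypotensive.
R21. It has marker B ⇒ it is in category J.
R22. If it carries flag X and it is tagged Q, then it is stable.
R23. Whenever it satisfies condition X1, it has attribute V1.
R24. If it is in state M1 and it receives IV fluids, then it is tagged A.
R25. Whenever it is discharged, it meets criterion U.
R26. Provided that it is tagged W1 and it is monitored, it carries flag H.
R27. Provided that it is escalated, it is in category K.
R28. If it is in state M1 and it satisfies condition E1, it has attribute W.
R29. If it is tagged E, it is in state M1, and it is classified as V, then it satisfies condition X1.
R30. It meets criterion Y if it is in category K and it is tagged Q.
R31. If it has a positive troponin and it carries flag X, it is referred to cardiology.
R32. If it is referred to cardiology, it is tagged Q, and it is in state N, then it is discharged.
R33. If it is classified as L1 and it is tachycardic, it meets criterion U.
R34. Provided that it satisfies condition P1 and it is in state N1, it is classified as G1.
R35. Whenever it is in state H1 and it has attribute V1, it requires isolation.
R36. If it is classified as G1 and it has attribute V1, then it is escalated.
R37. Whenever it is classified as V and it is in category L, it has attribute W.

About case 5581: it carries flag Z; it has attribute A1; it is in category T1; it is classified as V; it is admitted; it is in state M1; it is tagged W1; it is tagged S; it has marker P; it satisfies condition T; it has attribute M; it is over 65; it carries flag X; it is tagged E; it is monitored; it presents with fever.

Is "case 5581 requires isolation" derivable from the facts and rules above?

Forward chaining from the given facts derives: is tachycardic, satisfies condition P1, has marker S1, has marker B, has a positive troponin, is hypotensive, is in category J, carries flag H, satisfies condition X1, is referred to cardiology, satisfies condition F, is classified as G1, has attribute V1, is escalated, has a prior cardiac history, is tagged G, receives IV fluids, is tagged A, is in category K, has chest pain.
Rules concluding "it requires isolation": R13 needs "it is classified as D"; R35 needs "it is in state H1" — none of these are established.

No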